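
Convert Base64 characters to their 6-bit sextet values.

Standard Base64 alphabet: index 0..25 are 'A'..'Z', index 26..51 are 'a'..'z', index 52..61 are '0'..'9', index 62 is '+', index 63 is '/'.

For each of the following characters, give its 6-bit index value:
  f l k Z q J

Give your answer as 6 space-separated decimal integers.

Answer: 31 37 36 25 42 9

Derivation:
'f': a..z range, 26 + ord('f') − ord('a') = 31
'l': a..z range, 26 + ord('l') − ord('a') = 37
'k': a..z range, 26 + ord('k') − ord('a') = 36
'Z': A..Z range, ord('Z') − ord('A') = 25
'q': a..z range, 26 + ord('q') − ord('a') = 42
'J': A..Z range, ord('J') − ord('A') = 9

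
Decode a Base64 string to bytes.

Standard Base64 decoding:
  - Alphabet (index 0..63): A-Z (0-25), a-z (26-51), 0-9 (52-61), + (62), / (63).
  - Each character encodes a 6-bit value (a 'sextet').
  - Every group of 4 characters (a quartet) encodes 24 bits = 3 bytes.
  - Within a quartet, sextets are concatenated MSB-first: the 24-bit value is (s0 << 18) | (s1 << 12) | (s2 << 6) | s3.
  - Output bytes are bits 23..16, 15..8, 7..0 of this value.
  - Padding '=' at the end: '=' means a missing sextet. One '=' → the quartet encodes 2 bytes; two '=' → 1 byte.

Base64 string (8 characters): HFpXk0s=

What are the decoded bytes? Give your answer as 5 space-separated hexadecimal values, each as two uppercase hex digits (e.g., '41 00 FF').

After char 0 ('H'=7): chars_in_quartet=1 acc=0x7 bytes_emitted=0
After char 1 ('F'=5): chars_in_quartet=2 acc=0x1C5 bytes_emitted=0
After char 2 ('p'=41): chars_in_quartet=3 acc=0x7169 bytes_emitted=0
After char 3 ('X'=23): chars_in_quartet=4 acc=0x1C5A57 -> emit 1C 5A 57, reset; bytes_emitted=3
After char 4 ('k'=36): chars_in_quartet=1 acc=0x24 bytes_emitted=3
After char 5 ('0'=52): chars_in_quartet=2 acc=0x934 bytes_emitted=3
After char 6 ('s'=44): chars_in_quartet=3 acc=0x24D2C bytes_emitted=3
Padding '=': partial quartet acc=0x24D2C -> emit 93 4B; bytes_emitted=5

Answer: 1C 5A 57 93 4B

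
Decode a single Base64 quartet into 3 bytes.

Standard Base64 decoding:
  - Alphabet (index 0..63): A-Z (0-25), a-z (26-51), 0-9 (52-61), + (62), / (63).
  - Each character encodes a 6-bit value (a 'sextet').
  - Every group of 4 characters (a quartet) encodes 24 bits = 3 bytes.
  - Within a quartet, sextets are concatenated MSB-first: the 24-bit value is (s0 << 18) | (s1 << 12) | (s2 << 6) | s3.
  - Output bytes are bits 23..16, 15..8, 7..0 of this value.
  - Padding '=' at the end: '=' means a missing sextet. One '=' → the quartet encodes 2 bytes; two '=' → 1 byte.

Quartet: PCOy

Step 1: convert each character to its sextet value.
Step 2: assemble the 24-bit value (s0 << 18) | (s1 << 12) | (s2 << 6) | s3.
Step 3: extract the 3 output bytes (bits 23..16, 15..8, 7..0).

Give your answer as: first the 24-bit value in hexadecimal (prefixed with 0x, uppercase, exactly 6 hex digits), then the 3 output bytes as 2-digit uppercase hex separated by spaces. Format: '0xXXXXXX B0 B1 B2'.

Sextets: P=15, C=2, O=14, y=50
24-bit: (15<<18) | (2<<12) | (14<<6) | 50
      = 0x3C0000 | 0x002000 | 0x000380 | 0x000032
      = 0x3C23B2
Bytes: (v>>16)&0xFF=3C, (v>>8)&0xFF=23, v&0xFF=B2

Answer: 0x3C23B2 3C 23 B2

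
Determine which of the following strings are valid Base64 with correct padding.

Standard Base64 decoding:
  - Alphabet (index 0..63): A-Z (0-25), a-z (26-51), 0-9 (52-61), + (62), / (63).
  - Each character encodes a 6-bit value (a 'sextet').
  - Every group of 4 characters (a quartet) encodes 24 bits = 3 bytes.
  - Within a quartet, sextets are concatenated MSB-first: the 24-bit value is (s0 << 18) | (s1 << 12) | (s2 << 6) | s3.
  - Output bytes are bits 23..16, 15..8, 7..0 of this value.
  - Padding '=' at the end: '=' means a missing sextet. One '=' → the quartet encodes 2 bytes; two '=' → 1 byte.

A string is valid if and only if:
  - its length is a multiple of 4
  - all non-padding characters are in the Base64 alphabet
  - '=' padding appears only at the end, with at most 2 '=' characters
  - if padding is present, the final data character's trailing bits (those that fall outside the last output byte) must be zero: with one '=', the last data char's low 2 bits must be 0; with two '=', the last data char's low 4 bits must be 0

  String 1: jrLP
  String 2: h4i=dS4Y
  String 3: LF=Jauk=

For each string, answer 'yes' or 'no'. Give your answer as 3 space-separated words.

Answer: yes no no

Derivation:
String 1: 'jrLP' → valid
String 2: 'h4i=dS4Y' → invalid (bad char(s): ['=']; '=' in middle)
String 3: 'LF=Jauk=' → invalid (bad char(s): ['=']; '=' in middle)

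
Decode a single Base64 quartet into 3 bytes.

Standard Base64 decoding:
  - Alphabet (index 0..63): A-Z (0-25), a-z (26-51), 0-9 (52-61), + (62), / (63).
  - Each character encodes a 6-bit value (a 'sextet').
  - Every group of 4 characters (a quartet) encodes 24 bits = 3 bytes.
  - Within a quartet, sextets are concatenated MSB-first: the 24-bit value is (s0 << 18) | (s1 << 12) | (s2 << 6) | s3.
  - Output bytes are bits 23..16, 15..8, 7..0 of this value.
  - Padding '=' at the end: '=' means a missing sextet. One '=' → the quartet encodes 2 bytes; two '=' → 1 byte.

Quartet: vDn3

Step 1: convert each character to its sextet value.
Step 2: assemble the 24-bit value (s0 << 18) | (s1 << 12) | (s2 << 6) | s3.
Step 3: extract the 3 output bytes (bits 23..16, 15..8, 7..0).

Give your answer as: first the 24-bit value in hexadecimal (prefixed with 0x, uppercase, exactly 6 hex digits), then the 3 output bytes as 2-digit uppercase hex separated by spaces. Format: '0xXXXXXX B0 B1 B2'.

Answer: 0xBC39F7 BC 39 F7

Derivation:
Sextets: v=47, D=3, n=39, 3=55
24-bit: (47<<18) | (3<<12) | (39<<6) | 55
      = 0xBC0000 | 0x003000 | 0x0009C0 | 0x000037
      = 0xBC39F7
Bytes: (v>>16)&0xFF=BC, (v>>8)&0xFF=39, v&0xFF=F7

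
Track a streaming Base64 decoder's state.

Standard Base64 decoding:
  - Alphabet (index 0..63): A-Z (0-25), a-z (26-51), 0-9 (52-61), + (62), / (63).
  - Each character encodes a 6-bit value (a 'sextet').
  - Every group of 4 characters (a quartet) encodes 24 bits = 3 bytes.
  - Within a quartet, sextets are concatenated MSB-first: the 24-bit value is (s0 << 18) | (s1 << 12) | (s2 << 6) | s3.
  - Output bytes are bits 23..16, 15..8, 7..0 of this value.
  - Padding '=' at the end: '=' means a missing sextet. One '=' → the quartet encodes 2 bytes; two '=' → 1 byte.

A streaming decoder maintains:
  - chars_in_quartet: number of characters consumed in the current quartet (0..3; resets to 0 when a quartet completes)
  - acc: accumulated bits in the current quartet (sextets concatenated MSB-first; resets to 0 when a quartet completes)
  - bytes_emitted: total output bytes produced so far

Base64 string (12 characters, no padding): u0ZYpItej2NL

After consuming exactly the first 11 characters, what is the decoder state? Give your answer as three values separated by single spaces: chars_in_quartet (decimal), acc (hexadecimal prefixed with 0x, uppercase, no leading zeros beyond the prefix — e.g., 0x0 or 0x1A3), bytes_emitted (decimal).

Answer: 3 0x23D8D 6

Derivation:
After char 0 ('u'=46): chars_in_quartet=1 acc=0x2E bytes_emitted=0
After char 1 ('0'=52): chars_in_quartet=2 acc=0xBB4 bytes_emitted=0
After char 2 ('Z'=25): chars_in_quartet=3 acc=0x2ED19 bytes_emitted=0
After char 3 ('Y'=24): chars_in_quartet=4 acc=0xBB4658 -> emit BB 46 58, reset; bytes_emitted=3
After char 4 ('p'=41): chars_in_quartet=1 acc=0x29 bytes_emitted=3
After char 5 ('I'=8): chars_in_quartet=2 acc=0xA48 bytes_emitted=3
After char 6 ('t'=45): chars_in_quartet=3 acc=0x2922D bytes_emitted=3
After char 7 ('e'=30): chars_in_quartet=4 acc=0xA48B5E -> emit A4 8B 5E, reset; bytes_emitted=6
After char 8 ('j'=35): chars_in_quartet=1 acc=0x23 bytes_emitted=6
After char 9 ('2'=54): chars_in_quartet=2 acc=0x8F6 bytes_emitted=6
After char 10 ('N'=13): chars_in_quartet=3 acc=0x23D8D bytes_emitted=6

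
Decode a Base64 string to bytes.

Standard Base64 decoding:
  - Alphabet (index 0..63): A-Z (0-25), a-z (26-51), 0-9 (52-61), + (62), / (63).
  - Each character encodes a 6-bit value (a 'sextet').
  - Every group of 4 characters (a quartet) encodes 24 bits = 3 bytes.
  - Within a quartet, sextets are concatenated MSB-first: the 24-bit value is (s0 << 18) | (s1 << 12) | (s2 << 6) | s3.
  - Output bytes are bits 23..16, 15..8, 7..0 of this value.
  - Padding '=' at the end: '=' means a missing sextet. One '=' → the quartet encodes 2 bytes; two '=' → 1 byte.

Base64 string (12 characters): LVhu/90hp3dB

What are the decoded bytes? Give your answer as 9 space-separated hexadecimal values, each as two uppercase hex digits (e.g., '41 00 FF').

Answer: 2D 58 6E FF DD 21 A7 77 41

Derivation:
After char 0 ('L'=11): chars_in_quartet=1 acc=0xB bytes_emitted=0
After char 1 ('V'=21): chars_in_quartet=2 acc=0x2D5 bytes_emitted=0
After char 2 ('h'=33): chars_in_quartet=3 acc=0xB561 bytes_emitted=0
After char 3 ('u'=46): chars_in_quartet=4 acc=0x2D586E -> emit 2D 58 6E, reset; bytes_emitted=3
After char 4 ('/'=63): chars_in_quartet=1 acc=0x3F bytes_emitted=3
After char 5 ('9'=61): chars_in_quartet=2 acc=0xFFD bytes_emitted=3
After char 6 ('0'=52): chars_in_quartet=3 acc=0x3FF74 bytes_emitted=3
After char 7 ('h'=33): chars_in_quartet=4 acc=0xFFDD21 -> emit FF DD 21, reset; bytes_emitted=6
After char 8 ('p'=41): chars_in_quartet=1 acc=0x29 bytes_emitted=6
After char 9 ('3'=55): chars_in_quartet=2 acc=0xA77 bytes_emitted=6
After char 10 ('d'=29): chars_in_quartet=3 acc=0x29DDD bytes_emitted=6
After char 11 ('B'=1): chars_in_quartet=4 acc=0xA77741 -> emit A7 77 41, reset; bytes_emitted=9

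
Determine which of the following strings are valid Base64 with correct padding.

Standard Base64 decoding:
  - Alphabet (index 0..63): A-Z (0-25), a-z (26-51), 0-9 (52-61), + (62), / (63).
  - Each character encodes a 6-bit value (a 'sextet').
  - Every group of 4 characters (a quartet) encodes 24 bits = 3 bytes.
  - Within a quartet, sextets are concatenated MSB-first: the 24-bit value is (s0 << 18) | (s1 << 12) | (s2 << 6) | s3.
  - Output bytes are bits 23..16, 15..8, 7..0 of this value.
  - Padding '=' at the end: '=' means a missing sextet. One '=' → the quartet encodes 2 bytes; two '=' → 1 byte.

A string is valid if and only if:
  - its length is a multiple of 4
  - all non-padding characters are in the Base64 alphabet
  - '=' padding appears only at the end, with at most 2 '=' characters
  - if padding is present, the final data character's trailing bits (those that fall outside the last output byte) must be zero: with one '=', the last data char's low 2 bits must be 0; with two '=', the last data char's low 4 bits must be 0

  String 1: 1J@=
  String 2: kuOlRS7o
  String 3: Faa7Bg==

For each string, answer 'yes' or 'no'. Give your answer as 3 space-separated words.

String 1: '1J@=' → invalid (bad char(s): ['@'])
String 2: 'kuOlRS7o' → valid
String 3: 'Faa7Bg==' → valid

Answer: no yes yes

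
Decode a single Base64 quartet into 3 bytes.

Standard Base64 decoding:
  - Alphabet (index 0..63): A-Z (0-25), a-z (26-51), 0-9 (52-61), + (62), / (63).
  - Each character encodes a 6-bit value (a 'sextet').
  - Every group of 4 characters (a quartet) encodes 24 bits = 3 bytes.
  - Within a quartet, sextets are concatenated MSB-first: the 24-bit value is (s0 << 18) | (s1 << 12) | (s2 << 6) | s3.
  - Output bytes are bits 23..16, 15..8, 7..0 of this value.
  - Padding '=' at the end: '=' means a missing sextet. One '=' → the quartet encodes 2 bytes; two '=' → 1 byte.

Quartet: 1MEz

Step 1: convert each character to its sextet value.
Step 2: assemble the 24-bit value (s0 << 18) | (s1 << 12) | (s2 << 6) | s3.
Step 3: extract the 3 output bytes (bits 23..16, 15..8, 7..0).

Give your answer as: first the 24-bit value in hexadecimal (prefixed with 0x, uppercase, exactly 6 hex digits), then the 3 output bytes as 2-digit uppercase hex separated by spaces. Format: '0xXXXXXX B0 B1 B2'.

Sextets: 1=53, M=12, E=4, z=51
24-bit: (53<<18) | (12<<12) | (4<<6) | 51
      = 0xD40000 | 0x00C000 | 0x000100 | 0x000033
      = 0xD4C133
Bytes: (v>>16)&0xFF=D4, (v>>8)&0xFF=C1, v&0xFF=33

Answer: 0xD4C133 D4 C1 33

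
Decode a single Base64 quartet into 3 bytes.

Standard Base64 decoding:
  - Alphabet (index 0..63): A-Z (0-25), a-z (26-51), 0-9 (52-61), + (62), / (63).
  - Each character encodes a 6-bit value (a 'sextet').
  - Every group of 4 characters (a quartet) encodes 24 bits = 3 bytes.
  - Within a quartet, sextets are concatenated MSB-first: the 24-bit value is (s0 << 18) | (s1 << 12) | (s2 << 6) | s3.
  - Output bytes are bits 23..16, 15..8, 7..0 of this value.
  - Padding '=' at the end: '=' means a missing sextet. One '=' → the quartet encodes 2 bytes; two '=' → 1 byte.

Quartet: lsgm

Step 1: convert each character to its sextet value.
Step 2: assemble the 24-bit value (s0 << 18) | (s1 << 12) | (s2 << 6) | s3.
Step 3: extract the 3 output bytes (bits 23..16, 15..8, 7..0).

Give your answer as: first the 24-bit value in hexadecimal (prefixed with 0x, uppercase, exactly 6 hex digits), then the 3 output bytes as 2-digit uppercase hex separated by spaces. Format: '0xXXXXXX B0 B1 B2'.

Sextets: l=37, s=44, g=32, m=38
24-bit: (37<<18) | (44<<12) | (32<<6) | 38
      = 0x940000 | 0x02C000 | 0x000800 | 0x000026
      = 0x96C826
Bytes: (v>>16)&0xFF=96, (v>>8)&0xFF=C8, v&0xFF=26

Answer: 0x96C826 96 C8 26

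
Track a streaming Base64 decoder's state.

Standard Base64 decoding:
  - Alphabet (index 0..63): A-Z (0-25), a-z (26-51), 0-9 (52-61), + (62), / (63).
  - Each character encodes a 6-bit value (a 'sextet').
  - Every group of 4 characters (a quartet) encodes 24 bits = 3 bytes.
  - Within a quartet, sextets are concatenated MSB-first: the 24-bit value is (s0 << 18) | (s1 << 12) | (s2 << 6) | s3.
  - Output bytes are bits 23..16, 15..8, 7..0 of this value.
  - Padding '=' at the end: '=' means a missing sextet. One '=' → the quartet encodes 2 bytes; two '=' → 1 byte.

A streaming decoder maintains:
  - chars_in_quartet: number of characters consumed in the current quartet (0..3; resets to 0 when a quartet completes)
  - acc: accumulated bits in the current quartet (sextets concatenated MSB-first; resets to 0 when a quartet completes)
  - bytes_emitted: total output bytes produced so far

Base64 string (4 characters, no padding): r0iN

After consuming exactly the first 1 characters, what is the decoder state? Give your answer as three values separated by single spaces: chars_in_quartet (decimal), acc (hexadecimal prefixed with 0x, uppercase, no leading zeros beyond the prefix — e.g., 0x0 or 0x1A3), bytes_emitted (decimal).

After char 0 ('r'=43): chars_in_quartet=1 acc=0x2B bytes_emitted=0

Answer: 1 0x2B 0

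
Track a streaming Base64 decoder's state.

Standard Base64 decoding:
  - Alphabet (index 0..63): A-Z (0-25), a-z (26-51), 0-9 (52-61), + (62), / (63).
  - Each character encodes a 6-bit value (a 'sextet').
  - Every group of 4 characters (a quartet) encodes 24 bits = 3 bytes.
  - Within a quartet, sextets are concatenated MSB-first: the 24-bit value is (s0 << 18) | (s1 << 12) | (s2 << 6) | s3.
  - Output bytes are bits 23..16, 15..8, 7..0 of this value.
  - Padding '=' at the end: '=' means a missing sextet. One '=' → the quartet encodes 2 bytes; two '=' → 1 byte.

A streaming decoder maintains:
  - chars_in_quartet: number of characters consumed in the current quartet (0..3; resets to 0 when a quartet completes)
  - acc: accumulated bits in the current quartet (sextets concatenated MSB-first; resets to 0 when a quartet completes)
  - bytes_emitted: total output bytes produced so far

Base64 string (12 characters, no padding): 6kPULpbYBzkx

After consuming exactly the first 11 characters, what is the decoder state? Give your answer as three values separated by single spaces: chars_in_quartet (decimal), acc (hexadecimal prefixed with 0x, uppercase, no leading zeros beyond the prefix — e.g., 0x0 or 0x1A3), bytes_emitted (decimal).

Answer: 3 0x1CE4 6

Derivation:
After char 0 ('6'=58): chars_in_quartet=1 acc=0x3A bytes_emitted=0
After char 1 ('k'=36): chars_in_quartet=2 acc=0xEA4 bytes_emitted=0
After char 2 ('P'=15): chars_in_quartet=3 acc=0x3A90F bytes_emitted=0
After char 3 ('U'=20): chars_in_quartet=4 acc=0xEA43D4 -> emit EA 43 D4, reset; bytes_emitted=3
After char 4 ('L'=11): chars_in_quartet=1 acc=0xB bytes_emitted=3
After char 5 ('p'=41): chars_in_quartet=2 acc=0x2E9 bytes_emitted=3
After char 6 ('b'=27): chars_in_quartet=3 acc=0xBA5B bytes_emitted=3
After char 7 ('Y'=24): chars_in_quartet=4 acc=0x2E96D8 -> emit 2E 96 D8, reset; bytes_emitted=6
After char 8 ('B'=1): chars_in_quartet=1 acc=0x1 bytes_emitted=6
After char 9 ('z'=51): chars_in_quartet=2 acc=0x73 bytes_emitted=6
After char 10 ('k'=36): chars_in_quartet=3 acc=0x1CE4 bytes_emitted=6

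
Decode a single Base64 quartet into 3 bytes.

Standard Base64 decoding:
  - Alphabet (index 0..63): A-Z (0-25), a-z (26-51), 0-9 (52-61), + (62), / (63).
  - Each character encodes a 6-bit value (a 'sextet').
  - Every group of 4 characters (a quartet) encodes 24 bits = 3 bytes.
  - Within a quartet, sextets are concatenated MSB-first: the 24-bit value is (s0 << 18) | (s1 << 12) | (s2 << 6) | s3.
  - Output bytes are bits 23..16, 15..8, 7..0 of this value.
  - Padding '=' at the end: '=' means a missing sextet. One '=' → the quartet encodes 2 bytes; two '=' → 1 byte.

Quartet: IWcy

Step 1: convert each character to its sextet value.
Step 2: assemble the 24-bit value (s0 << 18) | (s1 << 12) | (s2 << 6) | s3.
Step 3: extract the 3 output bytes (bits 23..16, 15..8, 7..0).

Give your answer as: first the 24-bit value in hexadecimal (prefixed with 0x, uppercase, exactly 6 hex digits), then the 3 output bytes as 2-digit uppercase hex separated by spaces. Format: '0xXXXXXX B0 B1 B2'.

Sextets: I=8, W=22, c=28, y=50
24-bit: (8<<18) | (22<<12) | (28<<6) | 50
      = 0x200000 | 0x016000 | 0x000700 | 0x000032
      = 0x216732
Bytes: (v>>16)&0xFF=21, (v>>8)&0xFF=67, v&0xFF=32

Answer: 0x216732 21 67 32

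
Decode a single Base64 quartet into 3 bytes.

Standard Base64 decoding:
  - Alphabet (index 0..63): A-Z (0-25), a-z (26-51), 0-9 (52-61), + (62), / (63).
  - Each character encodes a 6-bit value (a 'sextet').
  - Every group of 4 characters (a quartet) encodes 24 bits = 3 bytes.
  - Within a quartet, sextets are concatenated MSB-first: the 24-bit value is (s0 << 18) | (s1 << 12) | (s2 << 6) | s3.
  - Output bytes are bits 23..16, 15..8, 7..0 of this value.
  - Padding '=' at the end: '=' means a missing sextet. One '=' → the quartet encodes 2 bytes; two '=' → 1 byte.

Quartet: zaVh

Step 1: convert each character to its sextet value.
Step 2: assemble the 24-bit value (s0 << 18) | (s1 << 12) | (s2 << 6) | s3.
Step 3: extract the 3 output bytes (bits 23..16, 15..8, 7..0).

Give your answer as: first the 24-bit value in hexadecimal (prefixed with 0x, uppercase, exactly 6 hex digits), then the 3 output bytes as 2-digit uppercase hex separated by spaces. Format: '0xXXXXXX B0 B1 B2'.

Answer: 0xCDA561 CD A5 61

Derivation:
Sextets: z=51, a=26, V=21, h=33
24-bit: (51<<18) | (26<<12) | (21<<6) | 33
      = 0xCC0000 | 0x01A000 | 0x000540 | 0x000021
      = 0xCDA561
Bytes: (v>>16)&0xFF=CD, (v>>8)&0xFF=A5, v&0xFF=61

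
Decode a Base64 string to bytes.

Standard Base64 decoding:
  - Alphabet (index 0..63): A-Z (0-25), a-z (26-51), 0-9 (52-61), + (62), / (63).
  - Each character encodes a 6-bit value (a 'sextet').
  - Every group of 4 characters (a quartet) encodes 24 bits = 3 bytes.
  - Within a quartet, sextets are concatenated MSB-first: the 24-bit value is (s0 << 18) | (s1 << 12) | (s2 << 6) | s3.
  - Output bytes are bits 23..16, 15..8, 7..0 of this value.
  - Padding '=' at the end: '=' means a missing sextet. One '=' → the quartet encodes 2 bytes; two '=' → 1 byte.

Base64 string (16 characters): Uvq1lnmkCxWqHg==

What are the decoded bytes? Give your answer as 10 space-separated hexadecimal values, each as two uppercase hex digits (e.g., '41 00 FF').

Answer: 52 FA B5 96 79 A4 0B 15 AA 1E

Derivation:
After char 0 ('U'=20): chars_in_quartet=1 acc=0x14 bytes_emitted=0
After char 1 ('v'=47): chars_in_quartet=2 acc=0x52F bytes_emitted=0
After char 2 ('q'=42): chars_in_quartet=3 acc=0x14BEA bytes_emitted=0
After char 3 ('1'=53): chars_in_quartet=4 acc=0x52FAB5 -> emit 52 FA B5, reset; bytes_emitted=3
After char 4 ('l'=37): chars_in_quartet=1 acc=0x25 bytes_emitted=3
After char 5 ('n'=39): chars_in_quartet=2 acc=0x967 bytes_emitted=3
After char 6 ('m'=38): chars_in_quartet=3 acc=0x259E6 bytes_emitted=3
After char 7 ('k'=36): chars_in_quartet=4 acc=0x9679A4 -> emit 96 79 A4, reset; bytes_emitted=6
After char 8 ('C'=2): chars_in_quartet=1 acc=0x2 bytes_emitted=6
After char 9 ('x'=49): chars_in_quartet=2 acc=0xB1 bytes_emitted=6
After char 10 ('W'=22): chars_in_quartet=3 acc=0x2C56 bytes_emitted=6
After char 11 ('q'=42): chars_in_quartet=4 acc=0xB15AA -> emit 0B 15 AA, reset; bytes_emitted=9
After char 12 ('H'=7): chars_in_quartet=1 acc=0x7 bytes_emitted=9
After char 13 ('g'=32): chars_in_quartet=2 acc=0x1E0 bytes_emitted=9
Padding '==': partial quartet acc=0x1E0 -> emit 1E; bytes_emitted=10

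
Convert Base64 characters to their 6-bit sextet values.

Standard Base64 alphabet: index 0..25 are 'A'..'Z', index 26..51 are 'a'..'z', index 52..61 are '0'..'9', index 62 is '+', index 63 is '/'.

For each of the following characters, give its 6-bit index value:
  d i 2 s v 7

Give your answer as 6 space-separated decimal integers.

Answer: 29 34 54 44 47 59

Derivation:
'd': a..z range, 26 + ord('d') − ord('a') = 29
'i': a..z range, 26 + ord('i') − ord('a') = 34
'2': 0..9 range, 52 + ord('2') − ord('0') = 54
's': a..z range, 26 + ord('s') − ord('a') = 44
'v': a..z range, 26 + ord('v') − ord('a') = 47
'7': 0..9 range, 52 + ord('7') − ord('0') = 59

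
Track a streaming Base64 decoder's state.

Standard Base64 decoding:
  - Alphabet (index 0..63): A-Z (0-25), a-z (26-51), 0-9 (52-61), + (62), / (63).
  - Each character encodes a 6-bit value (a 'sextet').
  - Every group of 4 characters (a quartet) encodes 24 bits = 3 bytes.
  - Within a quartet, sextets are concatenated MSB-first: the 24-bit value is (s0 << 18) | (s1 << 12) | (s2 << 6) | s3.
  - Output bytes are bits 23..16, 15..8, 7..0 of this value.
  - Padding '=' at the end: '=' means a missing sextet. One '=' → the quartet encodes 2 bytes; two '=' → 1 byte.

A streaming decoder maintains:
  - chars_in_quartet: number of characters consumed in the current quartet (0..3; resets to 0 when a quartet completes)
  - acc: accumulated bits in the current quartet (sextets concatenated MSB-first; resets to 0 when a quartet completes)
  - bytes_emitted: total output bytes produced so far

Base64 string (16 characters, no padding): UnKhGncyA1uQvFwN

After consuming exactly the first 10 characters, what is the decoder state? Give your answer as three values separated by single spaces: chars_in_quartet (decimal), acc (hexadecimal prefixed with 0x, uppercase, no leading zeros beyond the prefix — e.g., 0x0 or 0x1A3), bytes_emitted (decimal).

Answer: 2 0x35 6

Derivation:
After char 0 ('U'=20): chars_in_quartet=1 acc=0x14 bytes_emitted=0
After char 1 ('n'=39): chars_in_quartet=2 acc=0x527 bytes_emitted=0
After char 2 ('K'=10): chars_in_quartet=3 acc=0x149CA bytes_emitted=0
After char 3 ('h'=33): chars_in_quartet=4 acc=0x5272A1 -> emit 52 72 A1, reset; bytes_emitted=3
After char 4 ('G'=6): chars_in_quartet=1 acc=0x6 bytes_emitted=3
After char 5 ('n'=39): chars_in_quartet=2 acc=0x1A7 bytes_emitted=3
After char 6 ('c'=28): chars_in_quartet=3 acc=0x69DC bytes_emitted=3
After char 7 ('y'=50): chars_in_quartet=4 acc=0x1A7732 -> emit 1A 77 32, reset; bytes_emitted=6
After char 8 ('A'=0): chars_in_quartet=1 acc=0x0 bytes_emitted=6
After char 9 ('1'=53): chars_in_quartet=2 acc=0x35 bytes_emitted=6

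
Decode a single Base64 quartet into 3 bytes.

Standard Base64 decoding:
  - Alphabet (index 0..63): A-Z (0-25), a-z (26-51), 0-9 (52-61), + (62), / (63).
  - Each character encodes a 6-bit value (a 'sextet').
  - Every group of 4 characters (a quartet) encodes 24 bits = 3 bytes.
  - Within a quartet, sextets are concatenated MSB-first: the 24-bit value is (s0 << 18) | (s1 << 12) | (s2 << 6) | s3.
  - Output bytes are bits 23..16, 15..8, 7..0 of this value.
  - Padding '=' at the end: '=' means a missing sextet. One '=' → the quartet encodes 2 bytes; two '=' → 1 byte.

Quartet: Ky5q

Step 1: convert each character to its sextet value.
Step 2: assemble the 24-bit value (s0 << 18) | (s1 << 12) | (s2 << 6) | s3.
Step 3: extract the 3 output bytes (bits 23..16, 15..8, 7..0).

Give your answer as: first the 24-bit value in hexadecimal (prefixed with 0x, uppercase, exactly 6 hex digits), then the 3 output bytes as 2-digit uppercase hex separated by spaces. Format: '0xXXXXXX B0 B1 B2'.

Sextets: K=10, y=50, 5=57, q=42
24-bit: (10<<18) | (50<<12) | (57<<6) | 42
      = 0x280000 | 0x032000 | 0x000E40 | 0x00002A
      = 0x2B2E6A
Bytes: (v>>16)&0xFF=2B, (v>>8)&0xFF=2E, v&0xFF=6A

Answer: 0x2B2E6A 2B 2E 6A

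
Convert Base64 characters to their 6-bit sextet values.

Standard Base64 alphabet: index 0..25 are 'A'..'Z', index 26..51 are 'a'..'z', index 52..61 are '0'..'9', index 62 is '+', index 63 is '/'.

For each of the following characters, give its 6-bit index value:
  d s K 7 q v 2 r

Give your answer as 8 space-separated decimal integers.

'd': a..z range, 26 + ord('d') − ord('a') = 29
's': a..z range, 26 + ord('s') − ord('a') = 44
'K': A..Z range, ord('K') − ord('A') = 10
'7': 0..9 range, 52 + ord('7') − ord('0') = 59
'q': a..z range, 26 + ord('q') − ord('a') = 42
'v': a..z range, 26 + ord('v') − ord('a') = 47
'2': 0..9 range, 52 + ord('2') − ord('0') = 54
'r': a..z range, 26 + ord('r') − ord('a') = 43

Answer: 29 44 10 59 42 47 54 43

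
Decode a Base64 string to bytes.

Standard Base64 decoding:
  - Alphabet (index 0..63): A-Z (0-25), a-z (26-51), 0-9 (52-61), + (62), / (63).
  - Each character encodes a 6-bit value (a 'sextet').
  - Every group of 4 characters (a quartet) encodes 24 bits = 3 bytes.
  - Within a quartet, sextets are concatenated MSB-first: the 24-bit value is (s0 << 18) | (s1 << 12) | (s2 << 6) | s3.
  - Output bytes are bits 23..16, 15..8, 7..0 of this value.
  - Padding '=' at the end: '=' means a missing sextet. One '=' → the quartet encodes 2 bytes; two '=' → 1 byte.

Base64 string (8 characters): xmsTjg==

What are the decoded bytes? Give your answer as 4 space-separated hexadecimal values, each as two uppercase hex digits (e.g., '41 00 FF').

After char 0 ('x'=49): chars_in_quartet=1 acc=0x31 bytes_emitted=0
After char 1 ('m'=38): chars_in_quartet=2 acc=0xC66 bytes_emitted=0
After char 2 ('s'=44): chars_in_quartet=3 acc=0x319AC bytes_emitted=0
After char 3 ('T'=19): chars_in_quartet=4 acc=0xC66B13 -> emit C6 6B 13, reset; bytes_emitted=3
After char 4 ('j'=35): chars_in_quartet=1 acc=0x23 bytes_emitted=3
After char 5 ('g'=32): chars_in_quartet=2 acc=0x8E0 bytes_emitted=3
Padding '==': partial quartet acc=0x8E0 -> emit 8E; bytes_emitted=4

Answer: C6 6B 13 8E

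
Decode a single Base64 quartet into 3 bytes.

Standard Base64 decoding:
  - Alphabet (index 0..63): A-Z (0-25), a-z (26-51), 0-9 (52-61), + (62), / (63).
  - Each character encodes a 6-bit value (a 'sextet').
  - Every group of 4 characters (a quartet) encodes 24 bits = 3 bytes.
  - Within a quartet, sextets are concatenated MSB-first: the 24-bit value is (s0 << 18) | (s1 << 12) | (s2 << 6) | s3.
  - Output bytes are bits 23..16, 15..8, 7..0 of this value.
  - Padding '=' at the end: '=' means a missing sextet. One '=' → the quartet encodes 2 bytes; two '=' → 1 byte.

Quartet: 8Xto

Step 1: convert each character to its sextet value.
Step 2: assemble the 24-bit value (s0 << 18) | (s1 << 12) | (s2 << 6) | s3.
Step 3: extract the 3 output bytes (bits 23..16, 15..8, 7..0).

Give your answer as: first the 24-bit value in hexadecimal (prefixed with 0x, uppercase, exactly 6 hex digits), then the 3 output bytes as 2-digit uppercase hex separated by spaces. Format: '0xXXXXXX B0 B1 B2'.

Answer: 0xF17B68 F1 7B 68

Derivation:
Sextets: 8=60, X=23, t=45, o=40
24-bit: (60<<18) | (23<<12) | (45<<6) | 40
      = 0xF00000 | 0x017000 | 0x000B40 | 0x000028
      = 0xF17B68
Bytes: (v>>16)&0xFF=F1, (v>>8)&0xFF=7B, v&0xFF=68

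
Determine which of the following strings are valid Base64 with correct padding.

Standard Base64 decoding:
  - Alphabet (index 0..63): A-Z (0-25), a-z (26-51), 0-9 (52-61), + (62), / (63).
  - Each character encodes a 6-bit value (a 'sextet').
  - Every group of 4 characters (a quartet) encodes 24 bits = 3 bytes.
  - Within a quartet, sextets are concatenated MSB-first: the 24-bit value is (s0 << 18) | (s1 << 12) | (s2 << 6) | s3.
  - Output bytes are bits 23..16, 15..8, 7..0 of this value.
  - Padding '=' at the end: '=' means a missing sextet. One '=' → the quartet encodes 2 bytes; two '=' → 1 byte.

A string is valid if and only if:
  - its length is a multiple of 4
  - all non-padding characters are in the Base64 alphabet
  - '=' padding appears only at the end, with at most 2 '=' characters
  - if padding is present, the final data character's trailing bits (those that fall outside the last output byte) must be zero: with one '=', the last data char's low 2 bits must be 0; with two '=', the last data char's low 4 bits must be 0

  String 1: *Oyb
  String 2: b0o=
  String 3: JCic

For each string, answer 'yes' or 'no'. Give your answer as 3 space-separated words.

Answer: no yes yes

Derivation:
String 1: '*Oyb' → invalid (bad char(s): ['*'])
String 2: 'b0o=' → valid
String 3: 'JCic' → valid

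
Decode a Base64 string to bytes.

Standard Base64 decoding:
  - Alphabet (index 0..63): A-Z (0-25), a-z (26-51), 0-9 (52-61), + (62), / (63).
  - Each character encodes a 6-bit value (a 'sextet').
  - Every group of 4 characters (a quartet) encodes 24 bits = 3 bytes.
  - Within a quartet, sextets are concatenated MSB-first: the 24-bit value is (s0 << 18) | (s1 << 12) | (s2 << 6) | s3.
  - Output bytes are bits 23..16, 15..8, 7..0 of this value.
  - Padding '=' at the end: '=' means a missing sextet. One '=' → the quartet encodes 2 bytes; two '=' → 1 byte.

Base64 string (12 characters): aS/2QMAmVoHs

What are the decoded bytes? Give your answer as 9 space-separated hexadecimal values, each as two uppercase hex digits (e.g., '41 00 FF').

After char 0 ('a'=26): chars_in_quartet=1 acc=0x1A bytes_emitted=0
After char 1 ('S'=18): chars_in_quartet=2 acc=0x692 bytes_emitted=0
After char 2 ('/'=63): chars_in_quartet=3 acc=0x1A4BF bytes_emitted=0
After char 3 ('2'=54): chars_in_quartet=4 acc=0x692FF6 -> emit 69 2F F6, reset; bytes_emitted=3
After char 4 ('Q'=16): chars_in_quartet=1 acc=0x10 bytes_emitted=3
After char 5 ('M'=12): chars_in_quartet=2 acc=0x40C bytes_emitted=3
After char 6 ('A'=0): chars_in_quartet=3 acc=0x10300 bytes_emitted=3
After char 7 ('m'=38): chars_in_quartet=4 acc=0x40C026 -> emit 40 C0 26, reset; bytes_emitted=6
After char 8 ('V'=21): chars_in_quartet=1 acc=0x15 bytes_emitted=6
After char 9 ('o'=40): chars_in_quartet=2 acc=0x568 bytes_emitted=6
After char 10 ('H'=7): chars_in_quartet=3 acc=0x15A07 bytes_emitted=6
After char 11 ('s'=44): chars_in_quartet=4 acc=0x5681EC -> emit 56 81 EC, reset; bytes_emitted=9

Answer: 69 2F F6 40 C0 26 56 81 EC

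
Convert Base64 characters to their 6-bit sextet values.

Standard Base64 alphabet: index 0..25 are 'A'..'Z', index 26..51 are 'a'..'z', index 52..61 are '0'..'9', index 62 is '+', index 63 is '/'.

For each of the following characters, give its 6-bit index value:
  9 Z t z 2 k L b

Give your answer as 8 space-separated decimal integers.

'9': 0..9 range, 52 + ord('9') − ord('0') = 61
'Z': A..Z range, ord('Z') − ord('A') = 25
't': a..z range, 26 + ord('t') − ord('a') = 45
'z': a..z range, 26 + ord('z') − ord('a') = 51
'2': 0..9 range, 52 + ord('2') − ord('0') = 54
'k': a..z range, 26 + ord('k') − ord('a') = 36
'L': A..Z range, ord('L') − ord('A') = 11
'b': a..z range, 26 + ord('b') − ord('a') = 27

Answer: 61 25 45 51 54 36 11 27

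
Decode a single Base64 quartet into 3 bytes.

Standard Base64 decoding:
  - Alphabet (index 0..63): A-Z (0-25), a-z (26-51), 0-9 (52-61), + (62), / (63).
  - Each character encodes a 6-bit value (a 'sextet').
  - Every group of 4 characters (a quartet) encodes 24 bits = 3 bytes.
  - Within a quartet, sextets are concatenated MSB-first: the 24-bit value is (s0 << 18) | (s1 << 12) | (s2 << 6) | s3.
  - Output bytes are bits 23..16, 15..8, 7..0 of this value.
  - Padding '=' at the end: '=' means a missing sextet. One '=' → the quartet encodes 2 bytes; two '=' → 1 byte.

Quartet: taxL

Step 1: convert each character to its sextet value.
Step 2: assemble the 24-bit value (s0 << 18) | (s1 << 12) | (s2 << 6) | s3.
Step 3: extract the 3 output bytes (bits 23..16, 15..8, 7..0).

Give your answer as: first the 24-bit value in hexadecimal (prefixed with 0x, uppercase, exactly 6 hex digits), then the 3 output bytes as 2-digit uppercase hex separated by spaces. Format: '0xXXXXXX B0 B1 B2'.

Sextets: t=45, a=26, x=49, L=11
24-bit: (45<<18) | (26<<12) | (49<<6) | 11
      = 0xB40000 | 0x01A000 | 0x000C40 | 0x00000B
      = 0xB5AC4B
Bytes: (v>>16)&0xFF=B5, (v>>8)&0xFF=AC, v&0xFF=4B

Answer: 0xB5AC4B B5 AC 4B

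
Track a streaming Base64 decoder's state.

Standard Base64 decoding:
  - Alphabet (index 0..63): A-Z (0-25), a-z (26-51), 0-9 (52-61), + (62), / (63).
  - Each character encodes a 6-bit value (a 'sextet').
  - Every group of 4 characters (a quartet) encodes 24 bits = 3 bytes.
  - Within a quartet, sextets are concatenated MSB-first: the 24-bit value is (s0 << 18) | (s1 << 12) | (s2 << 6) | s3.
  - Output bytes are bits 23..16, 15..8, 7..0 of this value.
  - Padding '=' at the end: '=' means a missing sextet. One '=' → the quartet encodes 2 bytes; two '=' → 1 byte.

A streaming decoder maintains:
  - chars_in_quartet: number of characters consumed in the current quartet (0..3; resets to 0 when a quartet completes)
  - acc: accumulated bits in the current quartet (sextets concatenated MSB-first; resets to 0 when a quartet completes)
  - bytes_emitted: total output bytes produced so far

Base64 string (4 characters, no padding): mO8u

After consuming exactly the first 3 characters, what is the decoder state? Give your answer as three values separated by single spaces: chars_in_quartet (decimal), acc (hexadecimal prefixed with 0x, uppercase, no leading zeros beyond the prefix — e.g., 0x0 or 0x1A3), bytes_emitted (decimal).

Answer: 3 0x263BC 0

Derivation:
After char 0 ('m'=38): chars_in_quartet=1 acc=0x26 bytes_emitted=0
After char 1 ('O'=14): chars_in_quartet=2 acc=0x98E bytes_emitted=0
After char 2 ('8'=60): chars_in_quartet=3 acc=0x263BC bytes_emitted=0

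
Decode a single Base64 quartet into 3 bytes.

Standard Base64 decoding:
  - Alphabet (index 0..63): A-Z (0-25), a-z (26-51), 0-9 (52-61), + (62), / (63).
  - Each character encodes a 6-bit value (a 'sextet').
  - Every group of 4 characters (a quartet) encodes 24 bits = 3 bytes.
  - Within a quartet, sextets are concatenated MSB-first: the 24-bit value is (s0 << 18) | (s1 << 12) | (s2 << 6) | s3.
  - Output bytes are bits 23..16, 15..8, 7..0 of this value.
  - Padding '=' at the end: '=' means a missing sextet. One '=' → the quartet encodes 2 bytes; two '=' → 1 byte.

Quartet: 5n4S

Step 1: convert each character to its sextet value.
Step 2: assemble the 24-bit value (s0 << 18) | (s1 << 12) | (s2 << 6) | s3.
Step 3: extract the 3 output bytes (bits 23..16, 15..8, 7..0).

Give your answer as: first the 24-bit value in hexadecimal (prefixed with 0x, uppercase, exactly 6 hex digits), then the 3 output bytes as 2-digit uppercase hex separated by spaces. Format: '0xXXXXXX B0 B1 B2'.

Answer: 0xE67E12 E6 7E 12

Derivation:
Sextets: 5=57, n=39, 4=56, S=18
24-bit: (57<<18) | (39<<12) | (56<<6) | 18
      = 0xE40000 | 0x027000 | 0x000E00 | 0x000012
      = 0xE67E12
Bytes: (v>>16)&0xFF=E6, (v>>8)&0xFF=7E, v&0xFF=12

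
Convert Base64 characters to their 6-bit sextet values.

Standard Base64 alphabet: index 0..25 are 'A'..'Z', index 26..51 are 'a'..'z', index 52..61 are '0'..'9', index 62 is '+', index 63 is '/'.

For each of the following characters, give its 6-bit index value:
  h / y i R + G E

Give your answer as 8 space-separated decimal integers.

'h': a..z range, 26 + ord('h') − ord('a') = 33
'/': index 63
'y': a..z range, 26 + ord('y') − ord('a') = 50
'i': a..z range, 26 + ord('i') − ord('a') = 34
'R': A..Z range, ord('R') − ord('A') = 17
'+': index 62
'G': A..Z range, ord('G') − ord('A') = 6
'E': A..Z range, ord('E') − ord('A') = 4

Answer: 33 63 50 34 17 62 6 4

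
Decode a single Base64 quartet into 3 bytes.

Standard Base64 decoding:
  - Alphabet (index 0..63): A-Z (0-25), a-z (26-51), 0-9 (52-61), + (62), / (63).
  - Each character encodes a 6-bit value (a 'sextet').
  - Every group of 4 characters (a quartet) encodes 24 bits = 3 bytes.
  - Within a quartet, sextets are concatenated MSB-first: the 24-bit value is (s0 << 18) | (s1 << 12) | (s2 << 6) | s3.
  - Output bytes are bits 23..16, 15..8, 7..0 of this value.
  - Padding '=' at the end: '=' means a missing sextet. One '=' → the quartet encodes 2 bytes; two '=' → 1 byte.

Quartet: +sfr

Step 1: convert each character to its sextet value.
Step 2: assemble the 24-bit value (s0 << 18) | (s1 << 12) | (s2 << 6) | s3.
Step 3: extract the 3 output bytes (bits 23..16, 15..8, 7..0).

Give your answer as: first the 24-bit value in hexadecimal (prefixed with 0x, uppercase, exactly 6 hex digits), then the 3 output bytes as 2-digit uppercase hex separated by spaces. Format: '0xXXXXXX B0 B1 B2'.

Sextets: +=62, s=44, f=31, r=43
24-bit: (62<<18) | (44<<12) | (31<<6) | 43
      = 0xF80000 | 0x02C000 | 0x0007C0 | 0x00002B
      = 0xFAC7EB
Bytes: (v>>16)&0xFF=FA, (v>>8)&0xFF=C7, v&0xFF=EB

Answer: 0xFAC7EB FA C7 EB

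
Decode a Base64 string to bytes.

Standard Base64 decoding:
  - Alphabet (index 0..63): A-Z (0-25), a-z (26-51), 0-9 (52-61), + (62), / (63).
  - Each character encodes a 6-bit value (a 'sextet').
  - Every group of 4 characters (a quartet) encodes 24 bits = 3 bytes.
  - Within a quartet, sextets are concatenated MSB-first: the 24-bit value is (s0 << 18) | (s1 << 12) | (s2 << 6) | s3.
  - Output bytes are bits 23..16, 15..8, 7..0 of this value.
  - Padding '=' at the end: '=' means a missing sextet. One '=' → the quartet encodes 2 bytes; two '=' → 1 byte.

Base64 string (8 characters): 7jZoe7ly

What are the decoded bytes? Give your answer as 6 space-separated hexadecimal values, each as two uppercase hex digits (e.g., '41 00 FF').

After char 0 ('7'=59): chars_in_quartet=1 acc=0x3B bytes_emitted=0
After char 1 ('j'=35): chars_in_quartet=2 acc=0xEE3 bytes_emitted=0
After char 2 ('Z'=25): chars_in_quartet=3 acc=0x3B8D9 bytes_emitted=0
After char 3 ('o'=40): chars_in_quartet=4 acc=0xEE3668 -> emit EE 36 68, reset; bytes_emitted=3
After char 4 ('e'=30): chars_in_quartet=1 acc=0x1E bytes_emitted=3
After char 5 ('7'=59): chars_in_quartet=2 acc=0x7BB bytes_emitted=3
After char 6 ('l'=37): chars_in_quartet=3 acc=0x1EEE5 bytes_emitted=3
After char 7 ('y'=50): chars_in_quartet=4 acc=0x7BB972 -> emit 7B B9 72, reset; bytes_emitted=6

Answer: EE 36 68 7B B9 72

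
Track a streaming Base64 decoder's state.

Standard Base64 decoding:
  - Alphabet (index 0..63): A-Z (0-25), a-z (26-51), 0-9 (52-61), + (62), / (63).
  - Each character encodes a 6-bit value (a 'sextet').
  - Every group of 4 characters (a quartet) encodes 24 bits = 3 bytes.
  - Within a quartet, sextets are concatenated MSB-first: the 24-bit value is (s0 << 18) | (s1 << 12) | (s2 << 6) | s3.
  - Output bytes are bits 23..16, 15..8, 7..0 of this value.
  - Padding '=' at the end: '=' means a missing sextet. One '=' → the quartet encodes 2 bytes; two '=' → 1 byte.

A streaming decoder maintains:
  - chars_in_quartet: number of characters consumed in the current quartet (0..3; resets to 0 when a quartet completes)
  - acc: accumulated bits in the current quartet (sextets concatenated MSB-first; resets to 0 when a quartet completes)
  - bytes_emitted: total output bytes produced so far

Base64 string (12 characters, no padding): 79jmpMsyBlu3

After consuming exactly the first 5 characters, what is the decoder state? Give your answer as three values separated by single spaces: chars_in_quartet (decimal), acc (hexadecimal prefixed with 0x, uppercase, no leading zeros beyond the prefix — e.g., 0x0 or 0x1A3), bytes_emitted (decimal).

After char 0 ('7'=59): chars_in_quartet=1 acc=0x3B bytes_emitted=0
After char 1 ('9'=61): chars_in_quartet=2 acc=0xEFD bytes_emitted=0
After char 2 ('j'=35): chars_in_quartet=3 acc=0x3BF63 bytes_emitted=0
After char 3 ('m'=38): chars_in_quartet=4 acc=0xEFD8E6 -> emit EF D8 E6, reset; bytes_emitted=3
After char 4 ('p'=41): chars_in_quartet=1 acc=0x29 bytes_emitted=3

Answer: 1 0x29 3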